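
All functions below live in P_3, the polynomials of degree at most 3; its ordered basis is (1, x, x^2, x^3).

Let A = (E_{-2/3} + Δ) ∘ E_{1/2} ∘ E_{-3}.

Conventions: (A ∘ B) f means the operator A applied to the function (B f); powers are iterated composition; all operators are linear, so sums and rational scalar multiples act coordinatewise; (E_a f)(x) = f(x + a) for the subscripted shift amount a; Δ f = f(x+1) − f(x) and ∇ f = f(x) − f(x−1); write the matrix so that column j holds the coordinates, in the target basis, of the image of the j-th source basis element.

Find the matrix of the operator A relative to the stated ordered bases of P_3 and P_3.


the matrix is [[1, -13/6, 217/36, -4213/216]; [0, 1, -13/3, 217/12]; [0, 0, 1, -13/2]; [0, 0, 0, 1]] (rows listed top to bottom)

image of 1: 1
image of x: x - 13/6
image of x^2: x^2 - (13/3)x + 217/36
image of x^3: x^3 - (13/2)x^2 + (217/12)x - 4213/216
each image's coordinates form column j of the matrix


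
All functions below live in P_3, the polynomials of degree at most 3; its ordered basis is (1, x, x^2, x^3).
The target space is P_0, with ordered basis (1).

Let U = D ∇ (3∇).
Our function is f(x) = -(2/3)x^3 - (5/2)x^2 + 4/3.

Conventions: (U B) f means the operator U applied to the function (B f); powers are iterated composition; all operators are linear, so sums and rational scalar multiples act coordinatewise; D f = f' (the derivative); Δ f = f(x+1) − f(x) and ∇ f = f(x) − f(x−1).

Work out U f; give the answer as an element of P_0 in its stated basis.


∇ f = -2x^2 - 3x + 11/6
(3∇) f = -6x^2 - 9x + 11/2
∇ (3∇) f = -12x - 3
D ∇ (3∇) f = -12

the result is g(x) = -12


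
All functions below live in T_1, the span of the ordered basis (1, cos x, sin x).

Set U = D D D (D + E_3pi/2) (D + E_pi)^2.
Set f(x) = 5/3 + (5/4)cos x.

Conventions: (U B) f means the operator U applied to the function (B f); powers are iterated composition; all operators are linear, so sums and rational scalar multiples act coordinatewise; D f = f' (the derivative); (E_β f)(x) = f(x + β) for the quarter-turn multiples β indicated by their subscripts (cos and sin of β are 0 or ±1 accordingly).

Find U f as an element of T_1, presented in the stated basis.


D f = -(5/4)sin x
E_pi f = 5/3 - (5/4)cos x
(D + E_pi) f = 5/3 - (5/4)cos x - (5/4)sin x
D (D + E_pi) f = -(5/4)cos x + (5/4)sin x
E_pi (D + E_pi) f = 5/3 + (5/4)cos x + (5/4)sin x
(D + E_pi) (D + E_pi) f = 5/3 + (5/2)sin x
D (D + E_pi)^2 f = (5/2)cos x
E_3pi/2 (D + E_pi)^2 f = 5/3 - (5/2)cos x
(D + E_3pi/2) (D + E_pi)^2 f = 5/3
D (D + E_3pi/2) (D + E_pi)^2 f = 0
D D (D + E_3pi/2) (D + E_pi)^2 f = 0
D (D D) (D + E_3pi/2) (D + E_pi)^2 f = 0

g(x) = 0


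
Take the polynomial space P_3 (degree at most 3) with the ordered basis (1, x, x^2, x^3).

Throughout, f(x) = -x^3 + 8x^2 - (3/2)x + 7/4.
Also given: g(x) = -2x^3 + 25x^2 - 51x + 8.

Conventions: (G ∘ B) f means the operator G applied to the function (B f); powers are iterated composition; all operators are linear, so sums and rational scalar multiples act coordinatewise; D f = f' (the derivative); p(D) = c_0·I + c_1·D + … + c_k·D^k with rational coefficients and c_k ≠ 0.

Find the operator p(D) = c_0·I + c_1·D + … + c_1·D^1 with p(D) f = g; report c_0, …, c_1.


p(D) = 2·I − 3·D, i.e. c_0 = 2, c_1 = -3

D^0 f = -x^3 + 8x^2 - (3/2)x + 7/4
D^1 f = -3x^2 + 16x - 3/2
matching coefficients of g against c_0 f + c_1 Df + … from the top degree down determines the c_i
solution: c_0 = 2, c_1 = -3


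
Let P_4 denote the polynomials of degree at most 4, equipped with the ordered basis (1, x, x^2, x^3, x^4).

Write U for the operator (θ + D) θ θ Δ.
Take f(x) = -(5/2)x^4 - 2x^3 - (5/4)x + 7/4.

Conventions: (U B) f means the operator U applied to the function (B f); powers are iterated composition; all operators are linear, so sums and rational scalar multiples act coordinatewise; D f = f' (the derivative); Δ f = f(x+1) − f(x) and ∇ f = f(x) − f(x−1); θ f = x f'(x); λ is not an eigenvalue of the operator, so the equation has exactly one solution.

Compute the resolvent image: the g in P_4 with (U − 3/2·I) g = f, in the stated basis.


write g with unknown coordinates in the stated basis and equate coefficients in (U − 3/2·I) g = f
solving from the highest basis element down gives g = (5/3)x^4 + (364/3)x^3 + (6344/3)x^2 + (30373/6)x + 6131/2
check: U g = 180x^3 + 3172x^2 + 7592x + 4600
so U g − 3/2·g = -(5/2)x^4 - 2x^3 - (5/4)x + 7/4 = f ✓

g(x) = (5/3)x^4 + (364/3)x^3 + (6344/3)x^2 + (30373/6)x + 6131/2


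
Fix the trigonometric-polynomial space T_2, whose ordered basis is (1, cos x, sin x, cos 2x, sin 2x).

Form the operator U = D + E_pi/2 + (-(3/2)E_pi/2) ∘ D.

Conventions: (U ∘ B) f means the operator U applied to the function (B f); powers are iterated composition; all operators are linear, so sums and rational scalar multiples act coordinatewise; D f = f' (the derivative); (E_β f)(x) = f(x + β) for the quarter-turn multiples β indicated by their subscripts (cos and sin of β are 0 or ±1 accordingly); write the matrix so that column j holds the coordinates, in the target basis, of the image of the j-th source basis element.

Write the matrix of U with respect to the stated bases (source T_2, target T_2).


image of 1: 1
image of cos x: (3/2)cos x - 2sin x
image of sin x: 2cos x + (3/2)sin x
image of cos 2x: -cos 2x - 5sin 2x
image of sin 2x: 5cos 2x - sin 2x
each image's coordinates form column j of the matrix

the matrix is [[1, 0, 0, 0, 0]; [0, 3/2, 2, 0, 0]; [0, -2, 3/2, 0, 0]; [0, 0, 0, -1, 5]; [0, 0, 0, -5, -1]] (rows listed top to bottom)


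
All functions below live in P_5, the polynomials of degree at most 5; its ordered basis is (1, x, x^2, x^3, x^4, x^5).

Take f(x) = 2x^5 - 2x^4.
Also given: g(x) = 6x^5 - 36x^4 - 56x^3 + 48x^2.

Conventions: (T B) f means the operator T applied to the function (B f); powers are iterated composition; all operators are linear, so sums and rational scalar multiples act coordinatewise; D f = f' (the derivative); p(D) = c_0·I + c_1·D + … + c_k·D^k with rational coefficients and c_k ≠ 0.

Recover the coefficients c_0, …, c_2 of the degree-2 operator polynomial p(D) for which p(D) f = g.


D^0 f = 2x^5 - 2x^4
D^1 f = 10x^4 - 8x^3
D^2 f = 40x^3 - 24x^2
matching coefficients of g against c_0 f + c_1 Df + … from the top degree down determines the c_i
solution: c_0 = 3, c_1 = -3, c_2 = -2

c_0 = 3, c_1 = -3, c_2 = -2


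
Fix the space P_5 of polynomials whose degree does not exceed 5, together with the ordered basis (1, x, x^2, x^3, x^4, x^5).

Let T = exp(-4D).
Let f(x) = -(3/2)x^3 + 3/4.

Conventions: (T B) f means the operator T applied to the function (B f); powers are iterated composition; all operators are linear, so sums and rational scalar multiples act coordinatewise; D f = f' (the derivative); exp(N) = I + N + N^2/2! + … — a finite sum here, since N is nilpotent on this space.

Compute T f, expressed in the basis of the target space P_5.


the result is g(x) = -(3/2)x^3 + 18x^2 - 72x + 387/4

order-1 term: 18x^2
order-2 term: -72x
order-3 term: 96
the series for exp(-4D) f terminates at order 3
exp(-4D) f = -(3/2)x^3 + 18x^2 - 72x + 387/4


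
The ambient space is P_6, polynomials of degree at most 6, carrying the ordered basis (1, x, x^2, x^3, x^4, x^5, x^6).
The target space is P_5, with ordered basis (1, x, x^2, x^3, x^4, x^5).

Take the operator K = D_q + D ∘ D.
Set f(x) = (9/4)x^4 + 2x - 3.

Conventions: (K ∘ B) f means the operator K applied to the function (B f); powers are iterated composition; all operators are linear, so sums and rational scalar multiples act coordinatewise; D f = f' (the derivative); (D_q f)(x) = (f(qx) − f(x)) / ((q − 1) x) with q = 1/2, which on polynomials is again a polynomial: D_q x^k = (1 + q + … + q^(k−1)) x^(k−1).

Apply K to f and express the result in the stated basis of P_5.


the image equals g(x) = (135/32)x^3 + 27x^2 + 2

D_q f = (135/32)x^3 + 2
D f = 9x^3 + 2
D D f = 27x^2
(D_q + D ∘ D) f = (135/32)x^3 + 27x^2 + 2


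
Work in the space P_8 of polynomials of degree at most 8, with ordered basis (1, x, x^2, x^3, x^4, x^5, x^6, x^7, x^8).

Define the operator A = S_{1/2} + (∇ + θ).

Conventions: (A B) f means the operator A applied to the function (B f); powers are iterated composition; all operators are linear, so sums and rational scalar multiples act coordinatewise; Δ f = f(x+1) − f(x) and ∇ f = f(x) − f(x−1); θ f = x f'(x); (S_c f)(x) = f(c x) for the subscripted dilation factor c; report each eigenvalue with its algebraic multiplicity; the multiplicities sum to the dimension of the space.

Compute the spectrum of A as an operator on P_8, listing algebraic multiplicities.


image of 1: 1
image of x: (3/2)x + 1
image of x^2: (9/4)x^2 + 2x - 1
image of x^3: (25/8)x^3 + 3x^2 - 3x + 1
image of x^4: (65/16)x^4 + 4x^3 - 6x^2 + 4x - 1
image of x^5: (161/32)x^5 + 5x^4 - 10x^3 + 10x^2 - 5x + 1
image of x^6: (385/64)x^6 + 6x^5 - 15x^4 + 20x^3 - 15x^2 + 6x - 1
image of x^7: (897/128)x^7 + 7x^6 - 21x^5 + 35x^4 - 35x^3 + 21x^2 - 7x + 1
image of x^8: (2049/256)x^8 + 8x^7 - 28x^6 + 56x^5 - 70x^4 + 56x^3 - 28x^2 + 8x - 1
the matrix is upper triangular; its diagonal is (1, 3/2, 9/4, 25/8, 65/16, 161/32, 385/64, 897/128, 2049/256)
for a triangular matrix the eigenvalues are the diagonal entries, with algebraic multiplicity their repetition count

λ = 1 (multiplicity 1), λ = 3/2 (multiplicity 1), λ = 9/4 (multiplicity 1), λ = 25/8 (multiplicity 1), λ = 65/16 (multiplicity 1), λ = 161/32 (multiplicity 1), λ = 385/64 (multiplicity 1), λ = 897/128 (multiplicity 1), λ = 2049/256 (multiplicity 1)


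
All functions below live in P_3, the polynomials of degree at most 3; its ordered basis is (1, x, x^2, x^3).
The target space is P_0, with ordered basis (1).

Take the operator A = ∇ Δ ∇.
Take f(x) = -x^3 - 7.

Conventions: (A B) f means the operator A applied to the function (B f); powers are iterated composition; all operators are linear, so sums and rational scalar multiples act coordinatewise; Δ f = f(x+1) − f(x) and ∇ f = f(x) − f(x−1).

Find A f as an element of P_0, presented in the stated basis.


∇ f = -3x^2 + 3x - 1
Δ ∇ f = -6x
∇ Δ ∇ f = -6

the result is g(x) = -6


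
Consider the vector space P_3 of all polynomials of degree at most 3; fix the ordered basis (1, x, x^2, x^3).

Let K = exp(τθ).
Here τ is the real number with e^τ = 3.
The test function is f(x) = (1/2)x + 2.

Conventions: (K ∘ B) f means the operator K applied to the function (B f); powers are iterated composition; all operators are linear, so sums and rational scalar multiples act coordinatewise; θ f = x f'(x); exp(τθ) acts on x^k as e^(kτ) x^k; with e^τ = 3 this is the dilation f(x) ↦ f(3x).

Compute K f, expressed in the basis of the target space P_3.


exp(τθ) x^k = e^(kτ) x^k; with e^τ = 3 this sends x^k to 3^k x^k
x ↦ 3 x
applying this coordinatewise to f: exp(τθ) f = (3/2)x + 2

the image equals g(x) = (3/2)x + 2


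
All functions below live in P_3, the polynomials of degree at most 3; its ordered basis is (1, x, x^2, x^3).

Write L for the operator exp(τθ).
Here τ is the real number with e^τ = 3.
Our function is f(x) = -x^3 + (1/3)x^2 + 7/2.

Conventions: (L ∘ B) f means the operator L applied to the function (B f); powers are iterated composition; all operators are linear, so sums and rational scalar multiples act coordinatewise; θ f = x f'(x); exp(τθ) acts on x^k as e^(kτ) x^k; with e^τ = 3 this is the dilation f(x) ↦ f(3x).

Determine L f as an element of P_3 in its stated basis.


exp(τθ) x^k = e^(kτ) x^k; with e^τ = 3 this sends x^k to 3^k x^k
x^2 ↦ 9 x^2
x^3 ↦ 27 x^3
applying this coordinatewise to f: exp(τθ) f = -27x^3 + 3x^2 + 7/2

the image equals g(x) = -27x^3 + 3x^2 + 7/2


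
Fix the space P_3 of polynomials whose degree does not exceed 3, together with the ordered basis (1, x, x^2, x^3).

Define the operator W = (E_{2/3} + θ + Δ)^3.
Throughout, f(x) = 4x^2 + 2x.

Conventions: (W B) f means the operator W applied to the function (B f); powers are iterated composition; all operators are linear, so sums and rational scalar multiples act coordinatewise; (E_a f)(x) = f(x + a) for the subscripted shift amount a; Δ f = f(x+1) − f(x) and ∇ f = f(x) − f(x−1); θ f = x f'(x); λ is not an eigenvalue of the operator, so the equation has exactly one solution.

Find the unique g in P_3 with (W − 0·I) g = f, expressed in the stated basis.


the image equals g(x) = (4/27)x^2 - (299/324)x + 329/108

write g with unknown coordinates in the stated basis and equate coefficients in (W − 0·I) g = f
solving from the highest basis element down gives g = (4/27)x^2 - (299/324)x + 329/108
check: W g = 4x^2 + 2x
so W g − 0·g = 4x^2 + 2x = f ✓


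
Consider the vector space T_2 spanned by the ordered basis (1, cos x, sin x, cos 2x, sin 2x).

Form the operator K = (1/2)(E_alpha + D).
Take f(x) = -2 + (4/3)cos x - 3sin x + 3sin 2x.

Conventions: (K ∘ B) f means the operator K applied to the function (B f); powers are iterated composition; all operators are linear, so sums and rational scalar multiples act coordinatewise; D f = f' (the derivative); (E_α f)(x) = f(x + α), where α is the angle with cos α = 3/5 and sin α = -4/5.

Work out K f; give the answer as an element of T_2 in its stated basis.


g(x) = -1 + (1/10)cos x - (31/30)sin x + (39/25)cos 2x - (21/50)sin 2x

E_alpha f = -2 + (16/5)cos x - (11/15)sin x - (72/25)cos 2x - (21/25)sin 2x
D f = -3cos x - (4/3)sin x + 6cos 2x
(E_alpha + D) f = -2 + (1/5)cos x - (31/15)sin x + (78/25)cos 2x - (21/25)sin 2x
((1/2)(E_alpha + D)) f = -1 + (1/10)cos x - (31/30)sin x + (39/25)cos 2x - (21/50)sin 2x


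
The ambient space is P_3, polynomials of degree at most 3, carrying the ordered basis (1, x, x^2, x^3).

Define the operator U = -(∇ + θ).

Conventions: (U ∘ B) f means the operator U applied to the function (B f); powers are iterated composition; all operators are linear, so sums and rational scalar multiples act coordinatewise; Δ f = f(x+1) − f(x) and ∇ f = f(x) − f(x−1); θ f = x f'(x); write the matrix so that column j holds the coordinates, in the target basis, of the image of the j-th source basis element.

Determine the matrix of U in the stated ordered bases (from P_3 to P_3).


the matrix is [[0, -1, 1, -1]; [0, -1, -2, 3]; [0, 0, -2, -3]; [0, 0, 0, -3]] (rows listed top to bottom)

image of 1: 0
image of x: -x - 1
image of x^2: -2x^2 - 2x + 1
image of x^3: -3x^3 - 3x^2 + 3x - 1
each image's coordinates form column j of the matrix


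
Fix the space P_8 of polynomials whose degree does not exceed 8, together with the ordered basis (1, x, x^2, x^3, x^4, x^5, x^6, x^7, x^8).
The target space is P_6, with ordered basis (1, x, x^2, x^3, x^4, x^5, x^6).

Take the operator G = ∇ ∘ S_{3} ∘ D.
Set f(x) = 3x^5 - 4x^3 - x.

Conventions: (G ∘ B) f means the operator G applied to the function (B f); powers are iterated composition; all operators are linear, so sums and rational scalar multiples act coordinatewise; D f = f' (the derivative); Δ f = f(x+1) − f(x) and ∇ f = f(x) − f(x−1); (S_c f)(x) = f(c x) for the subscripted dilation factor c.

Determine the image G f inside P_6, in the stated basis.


D f = 15x^4 - 12x^2 - 1
S_{3} D f = 1215x^4 - 108x^2 - 1
∇ (S_{3} ∘ D) f = 4860x^3 - 7290x^2 + 4644x - 1107

the image equals g(x) = 4860x^3 - 7290x^2 + 4644x - 1107


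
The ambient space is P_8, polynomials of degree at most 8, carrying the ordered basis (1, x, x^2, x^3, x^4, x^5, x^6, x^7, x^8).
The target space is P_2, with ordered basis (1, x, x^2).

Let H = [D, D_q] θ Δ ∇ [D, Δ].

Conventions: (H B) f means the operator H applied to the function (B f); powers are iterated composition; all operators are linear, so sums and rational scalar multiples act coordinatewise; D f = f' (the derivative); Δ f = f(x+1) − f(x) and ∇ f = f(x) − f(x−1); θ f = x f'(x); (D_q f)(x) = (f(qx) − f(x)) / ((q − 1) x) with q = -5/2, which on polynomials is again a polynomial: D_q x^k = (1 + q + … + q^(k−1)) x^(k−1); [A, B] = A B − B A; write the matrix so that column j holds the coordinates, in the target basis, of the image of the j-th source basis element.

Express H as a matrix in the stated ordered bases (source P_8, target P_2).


the matrix is [[0, 0, 0, 0, 0, 0, 0, 0, 0]; [0, 0, 0, 0, 0, 0, 0, 0, 0]; [0, 0, 0, 0, 0, 0, 0, 0, 0]] (rows listed top to bottom)

image of 1: 0
image of x: 0
image of x^2: 0
image of x^3: 0
image of x^4: 0
image of x^5: 0
image of x^6: 0
image of x^7: 0
image of x^8: 0
each image's coordinates form column j of the matrix


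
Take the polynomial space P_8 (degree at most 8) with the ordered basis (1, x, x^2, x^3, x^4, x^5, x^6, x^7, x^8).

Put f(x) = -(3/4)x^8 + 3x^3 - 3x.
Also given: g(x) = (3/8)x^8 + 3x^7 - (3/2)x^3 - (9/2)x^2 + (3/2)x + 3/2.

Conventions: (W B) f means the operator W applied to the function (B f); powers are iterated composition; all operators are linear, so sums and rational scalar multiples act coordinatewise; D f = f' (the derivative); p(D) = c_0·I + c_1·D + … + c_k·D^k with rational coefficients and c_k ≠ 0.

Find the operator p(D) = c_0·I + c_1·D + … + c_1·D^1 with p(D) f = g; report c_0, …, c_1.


p(D) = -(1/2)·I − (1/2)·D, i.e. c_0 = -1/2, c_1 = -1/2

D^0 f = -(3/4)x^8 + 3x^3 - 3x
D^1 f = -6x^7 + 9x^2 - 3
matching coefficients of g against c_0 f + c_1 Df + … from the top degree down determines the c_i
solution: c_0 = -1/2, c_1 = -1/2


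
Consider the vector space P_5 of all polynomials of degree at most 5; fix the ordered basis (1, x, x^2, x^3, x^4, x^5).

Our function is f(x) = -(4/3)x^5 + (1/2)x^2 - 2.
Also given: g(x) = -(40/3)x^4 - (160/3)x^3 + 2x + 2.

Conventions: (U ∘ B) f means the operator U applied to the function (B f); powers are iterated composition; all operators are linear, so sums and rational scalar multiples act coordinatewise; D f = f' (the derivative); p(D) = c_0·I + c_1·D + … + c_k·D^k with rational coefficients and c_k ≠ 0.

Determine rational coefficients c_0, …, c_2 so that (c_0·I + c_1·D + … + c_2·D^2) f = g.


D^0 f = -(4/3)x^5 + (1/2)x^2 - 2
D^1 f = -(20/3)x^4 + x
D^2 f = -(80/3)x^3 + 1
matching coefficients of g against c_0 f + c_1 Df + … from the top degree down determines the c_i
solution: c_0 = 0, c_1 = 2, c_2 = 2

p(D) = 2·D + 2·D^2, i.e. c_0 = 0, c_1 = 2, c_2 = 2


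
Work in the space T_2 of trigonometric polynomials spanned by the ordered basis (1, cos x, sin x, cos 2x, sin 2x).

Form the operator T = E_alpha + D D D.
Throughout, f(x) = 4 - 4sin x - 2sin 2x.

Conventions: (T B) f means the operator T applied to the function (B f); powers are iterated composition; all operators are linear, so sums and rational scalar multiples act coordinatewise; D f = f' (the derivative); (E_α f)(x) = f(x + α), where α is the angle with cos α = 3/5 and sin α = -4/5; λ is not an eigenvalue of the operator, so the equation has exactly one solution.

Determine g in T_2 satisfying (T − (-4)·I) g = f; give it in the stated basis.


write g with unknown coordinates in the stated basis and equate coefficients in (T − (-4)·I) g = f
solving from the highest basis element down gives g = 4/5 - (18/61)cos x - (46/61)sin x - (448/2353)cos 2x - (186/2353)sin 2x
check: T g = 4/5 + (72/61)cos x - (60/61)sin x + (1792/2353)cos 2x - (3962/2353)sin 2x
so T g − (-4)·g = 4 - 4sin x - 2sin 2x = f ✓

the image equals g(x) = 4/5 - (18/61)cos x - (46/61)sin x - (448/2353)cos 2x - (186/2353)sin 2x


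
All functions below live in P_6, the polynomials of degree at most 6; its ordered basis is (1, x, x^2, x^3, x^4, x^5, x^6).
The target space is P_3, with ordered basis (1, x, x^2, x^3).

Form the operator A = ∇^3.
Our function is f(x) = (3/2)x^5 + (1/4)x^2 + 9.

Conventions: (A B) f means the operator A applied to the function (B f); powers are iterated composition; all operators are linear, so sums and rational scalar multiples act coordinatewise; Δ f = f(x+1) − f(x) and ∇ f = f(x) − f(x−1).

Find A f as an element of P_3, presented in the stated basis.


the image equals g(x) = 90x^2 - 270x + 225

∇ f = (15/2)x^4 - 15x^3 + 15x^2 - 7x + 5/4
∇ ∇ f = 30x^3 - 90x^2 + 105x - 89/2
∇ ∇ ∇ f = 90x^2 - 270x + 225


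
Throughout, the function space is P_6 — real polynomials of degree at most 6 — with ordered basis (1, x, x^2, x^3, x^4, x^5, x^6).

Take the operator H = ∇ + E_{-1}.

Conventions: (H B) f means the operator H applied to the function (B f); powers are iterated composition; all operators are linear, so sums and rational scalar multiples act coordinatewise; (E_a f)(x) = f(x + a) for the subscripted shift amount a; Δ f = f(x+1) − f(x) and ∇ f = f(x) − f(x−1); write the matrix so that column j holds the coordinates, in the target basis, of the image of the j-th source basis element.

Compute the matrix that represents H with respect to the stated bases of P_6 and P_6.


image of 1: 1
image of x: x
image of x^2: x^2
image of x^3: x^3
image of x^4: x^4
image of x^5: x^5
image of x^6: x^6
each image's coordinates form column j of the matrix

the matrix is [[1, 0, 0, 0, 0, 0, 0]; [0, 1, 0, 0, 0, 0, 0]; [0, 0, 1, 0, 0, 0, 0]; [0, 0, 0, 1, 0, 0, 0]; [0, 0, 0, 0, 1, 0, 0]; [0, 0, 0, 0, 0, 1, 0]; [0, 0, 0, 0, 0, 0, 1]] (rows listed top to bottom)


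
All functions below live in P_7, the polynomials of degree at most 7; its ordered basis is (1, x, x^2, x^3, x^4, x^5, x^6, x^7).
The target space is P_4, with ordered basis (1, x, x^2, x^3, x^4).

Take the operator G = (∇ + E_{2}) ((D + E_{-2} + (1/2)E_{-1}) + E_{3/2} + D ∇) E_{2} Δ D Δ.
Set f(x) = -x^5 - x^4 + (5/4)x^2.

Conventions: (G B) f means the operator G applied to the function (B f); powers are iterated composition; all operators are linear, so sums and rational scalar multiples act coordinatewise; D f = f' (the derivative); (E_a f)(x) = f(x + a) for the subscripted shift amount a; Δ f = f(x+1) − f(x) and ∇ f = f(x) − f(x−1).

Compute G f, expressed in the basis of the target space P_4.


g(x) = -150x^2 - 1860x - 5410

Δ f = -5x^4 - 14x^3 - 16x^2 - (13/2)x - 3/4
D Δ f = -20x^3 - 42x^2 - 32x - 13/2
Δ D Δ f = -60x^2 - 144x - 94
E_{2} Δ D Δ f = -60x^2 - 384x - 622
D (E_{2} Δ D Δ) f = -120x - 384
E_{-2} (E_{2} Δ D Δ) f = -60x^2 - 144x - 94
E_{-1} (E_{2} Δ D Δ) f = -60x^2 - 264x - 298
((1/2)E_{-1}) (E_{2} Δ D Δ) f = -30x^2 - 132x - 149
(D + E_{-2} + (1/2)E_{-1}) (E_{2} Δ D Δ) f = -90x^2 - 396x - 627
E_{3/2} (E_{2} Δ D Δ) f = -60x^2 - 564x - 1333
∇ (E_{2} Δ D Δ) f = -120x - 324
D ∇ (E_{2} Δ D Δ) f = -120
((D + E_{-2} + (1/2)E_{-1}) + E_{3/2} + D ∇) (E_{2} Δ D Δ) f = -150x^2 - 960x - 2080
∇ ((D + E_{-2} + (1/2)E_{-1}) + E_{3/2} + D ∇) (E_{2} Δ D Δ) f = -300x - 810
E_{2} ((D + E_{-2} + (1/2)E_{-1}) + E_{3/2} + D ∇) (E_{2} Δ D Δ) f = -150x^2 - 1560x - 4600
(∇ + E_{2}) ((D + E_{-2} + (1/2)E_{-1}) + E_{3/2} + D ∇) (E_{2} Δ D Δ) f = -150x^2 - 1860x - 5410


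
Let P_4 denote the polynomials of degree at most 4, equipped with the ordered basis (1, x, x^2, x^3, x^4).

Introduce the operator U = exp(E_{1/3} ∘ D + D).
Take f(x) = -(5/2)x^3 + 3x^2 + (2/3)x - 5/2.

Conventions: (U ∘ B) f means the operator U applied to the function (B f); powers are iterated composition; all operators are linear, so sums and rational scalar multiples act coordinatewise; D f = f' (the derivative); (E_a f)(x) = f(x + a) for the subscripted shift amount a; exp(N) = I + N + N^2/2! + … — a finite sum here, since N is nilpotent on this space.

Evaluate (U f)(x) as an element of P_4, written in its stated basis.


the image equals g(x) = -(5/2)x^3 - 12x^2 - (67/3)x - 18

order-1 term: -15x^2 + 7x + 5/2
order-2 term: -30x + 2
order-3 term: -20
the series for exp(E_{1/3} ∘ D + D) f terminates at order 3
exp(E_{1/3} ∘ D + D) f = -(5/2)x^3 - 12x^2 - (67/3)x - 18


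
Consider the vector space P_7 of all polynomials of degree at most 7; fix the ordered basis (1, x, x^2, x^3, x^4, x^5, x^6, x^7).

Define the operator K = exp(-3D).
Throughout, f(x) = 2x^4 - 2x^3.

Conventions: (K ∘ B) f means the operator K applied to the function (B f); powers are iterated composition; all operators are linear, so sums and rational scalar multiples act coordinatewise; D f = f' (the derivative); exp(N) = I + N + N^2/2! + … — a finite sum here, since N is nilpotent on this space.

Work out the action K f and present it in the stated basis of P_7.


order-1 term: -24x^3 + 18x^2
order-2 term: 108x^2 - 54x
order-3 term: -216x + 54
order-4 term: 162
the series for exp(-3D) f terminates at order 4
exp(-3D) f = 2x^4 - 26x^3 + 126x^2 - 270x + 216

the result is g(x) = 2x^4 - 26x^3 + 126x^2 - 270x + 216


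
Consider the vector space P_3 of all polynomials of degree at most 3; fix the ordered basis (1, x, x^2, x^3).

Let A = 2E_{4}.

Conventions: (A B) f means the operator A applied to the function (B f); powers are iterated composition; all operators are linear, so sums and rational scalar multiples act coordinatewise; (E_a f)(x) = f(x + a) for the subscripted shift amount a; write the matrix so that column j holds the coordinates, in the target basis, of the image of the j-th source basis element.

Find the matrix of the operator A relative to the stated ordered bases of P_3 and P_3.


image of 1: 2
image of x: 2x + 8
image of x^2: 2x^2 + 16x + 32
image of x^3: 2x^3 + 24x^2 + 96x + 128
each image's coordinates form column j of the matrix

the matrix is [[2, 8, 32, 128]; [0, 2, 16, 96]; [0, 0, 2, 24]; [0, 0, 0, 2]] (rows listed top to bottom)


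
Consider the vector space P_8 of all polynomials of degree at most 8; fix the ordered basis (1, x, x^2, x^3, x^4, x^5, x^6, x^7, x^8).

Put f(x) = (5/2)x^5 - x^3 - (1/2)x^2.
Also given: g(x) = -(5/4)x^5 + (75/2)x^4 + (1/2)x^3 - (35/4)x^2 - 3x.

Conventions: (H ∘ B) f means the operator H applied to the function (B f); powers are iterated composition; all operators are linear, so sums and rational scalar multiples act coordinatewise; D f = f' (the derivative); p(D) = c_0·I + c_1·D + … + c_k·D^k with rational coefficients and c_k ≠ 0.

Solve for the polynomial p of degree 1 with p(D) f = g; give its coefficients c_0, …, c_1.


c_0 = -1/2, c_1 = 3

D^0 f = (5/2)x^5 - x^3 - (1/2)x^2
D^1 f = (25/2)x^4 - 3x^2 - x
matching coefficients of g against c_0 f + c_1 Df + … from the top degree down determines the c_i
solution: c_0 = -1/2, c_1 = 3


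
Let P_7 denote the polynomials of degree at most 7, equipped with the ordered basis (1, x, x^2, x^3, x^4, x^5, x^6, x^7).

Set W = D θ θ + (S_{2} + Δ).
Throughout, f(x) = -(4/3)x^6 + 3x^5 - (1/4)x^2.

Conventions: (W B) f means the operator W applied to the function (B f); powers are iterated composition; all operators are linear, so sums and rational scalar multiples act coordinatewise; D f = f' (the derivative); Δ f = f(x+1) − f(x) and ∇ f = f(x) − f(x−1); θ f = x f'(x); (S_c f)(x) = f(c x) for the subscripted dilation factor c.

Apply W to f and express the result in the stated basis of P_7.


g(x) = -(256/3)x^6 - 200x^5 + 370x^4 + (10/3)x^3 + 9x^2 + (9/2)x + 17/12

θ f = -8x^6 + 15x^5 - (1/2)x^2
θ θ f = -48x^6 + 75x^5 - x^2
D θ θ f = -288x^5 + 375x^4 - 2x
S_{2} f = -(256/3)x^6 + 96x^5 - x^2
Δ f = -8x^5 - 5x^4 + (10/3)x^3 + 10x^2 + (13/2)x + 17/12
(S_{2} + Δ) f = -(256/3)x^6 + 88x^5 - 5x^4 + (10/3)x^3 + 9x^2 + (13/2)x + 17/12
(D θ θ + (S_{2} + Δ)) f = -(256/3)x^6 - 200x^5 + 370x^4 + (10/3)x^3 + 9x^2 + (9/2)x + 17/12


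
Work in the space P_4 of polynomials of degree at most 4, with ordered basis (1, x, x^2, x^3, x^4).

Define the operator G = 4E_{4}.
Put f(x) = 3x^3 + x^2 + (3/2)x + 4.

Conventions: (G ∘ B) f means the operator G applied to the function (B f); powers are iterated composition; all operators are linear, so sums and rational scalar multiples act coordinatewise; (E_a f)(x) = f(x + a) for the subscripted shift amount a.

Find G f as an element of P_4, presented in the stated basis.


g(x) = 12x^3 + 148x^2 + 614x + 872

E_{4} f = 3x^3 + 37x^2 + (307/2)x + 218
(4E_{4}) f = 12x^3 + 148x^2 + 614x + 872


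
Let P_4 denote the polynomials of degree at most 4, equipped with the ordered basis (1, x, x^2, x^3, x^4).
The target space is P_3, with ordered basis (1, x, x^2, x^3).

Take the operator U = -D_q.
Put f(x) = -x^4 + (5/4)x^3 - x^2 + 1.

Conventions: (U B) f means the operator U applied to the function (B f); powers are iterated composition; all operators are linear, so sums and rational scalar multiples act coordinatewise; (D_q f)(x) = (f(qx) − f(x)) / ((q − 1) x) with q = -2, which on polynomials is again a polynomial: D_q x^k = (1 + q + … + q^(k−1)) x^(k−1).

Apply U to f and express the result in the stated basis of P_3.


the image equals g(x) = -5x^3 - (15/4)x^2 - x

D_q f = 5x^3 + (15/4)x^2 + x
(-D_q) f = -5x^3 - (15/4)x^2 - x


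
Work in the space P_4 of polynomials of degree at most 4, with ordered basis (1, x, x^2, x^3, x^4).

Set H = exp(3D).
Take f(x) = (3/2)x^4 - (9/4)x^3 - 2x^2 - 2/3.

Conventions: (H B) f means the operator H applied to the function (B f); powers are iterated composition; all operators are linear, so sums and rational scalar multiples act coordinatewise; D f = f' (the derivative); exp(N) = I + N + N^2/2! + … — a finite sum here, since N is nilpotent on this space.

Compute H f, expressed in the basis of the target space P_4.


the result is g(x) = (3/2)x^4 + (63/4)x^3 + (235/4)x^2 + (357/4)x + 505/12

order-1 term: 18x^3 - (81/4)x^2 - 12x
order-2 term: 81x^2 - (243/4)x - 18
order-3 term: 162x - 243/4
order-4 term: 243/2
the series for exp(3D) f terminates at order 4
exp(3D) f = (3/2)x^4 + (63/4)x^3 + (235/4)x^2 + (357/4)x + 505/12


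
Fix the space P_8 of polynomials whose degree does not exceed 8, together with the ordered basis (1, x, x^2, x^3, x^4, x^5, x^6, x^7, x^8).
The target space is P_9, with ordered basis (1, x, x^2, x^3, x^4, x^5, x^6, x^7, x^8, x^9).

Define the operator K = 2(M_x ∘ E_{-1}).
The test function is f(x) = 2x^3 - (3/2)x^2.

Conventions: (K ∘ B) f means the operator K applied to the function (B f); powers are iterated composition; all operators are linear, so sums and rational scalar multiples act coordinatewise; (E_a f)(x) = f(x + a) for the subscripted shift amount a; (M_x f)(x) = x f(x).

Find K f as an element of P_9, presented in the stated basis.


E_{-1} f = 2x^3 - (15/2)x^2 + 9x - 7/2
M_x E_{-1} f = 2x^4 - (15/2)x^3 + 9x^2 - (7/2)x
(2(M_x ∘ E_{-1})) f = 4x^4 - 15x^3 + 18x^2 - 7x

the image equals g(x) = 4x^4 - 15x^3 + 18x^2 - 7x


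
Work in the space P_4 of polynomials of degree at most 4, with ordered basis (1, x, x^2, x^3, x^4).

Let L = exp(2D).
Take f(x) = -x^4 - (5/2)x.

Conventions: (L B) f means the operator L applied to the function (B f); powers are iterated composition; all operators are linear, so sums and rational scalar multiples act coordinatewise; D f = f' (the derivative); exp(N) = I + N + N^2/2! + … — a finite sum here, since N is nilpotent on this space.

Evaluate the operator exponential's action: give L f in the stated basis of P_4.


the image equals g(x) = -x^4 - 8x^3 - 24x^2 - (69/2)x - 21

order-1 term: -8x^3 - 5
order-2 term: -24x^2
order-3 term: -32x
order-4 term: -16
the series for exp(2D) f terminates at order 4
exp(2D) f = -x^4 - 8x^3 - 24x^2 - (69/2)x - 21


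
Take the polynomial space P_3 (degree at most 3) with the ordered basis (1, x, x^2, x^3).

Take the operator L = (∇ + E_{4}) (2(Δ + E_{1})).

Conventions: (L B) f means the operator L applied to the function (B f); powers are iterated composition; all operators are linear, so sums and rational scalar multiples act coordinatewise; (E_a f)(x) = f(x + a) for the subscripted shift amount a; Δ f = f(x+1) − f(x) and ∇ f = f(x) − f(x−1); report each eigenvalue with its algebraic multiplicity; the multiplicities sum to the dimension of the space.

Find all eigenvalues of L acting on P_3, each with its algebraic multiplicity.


image of 1: 2
image of x: 2x + 14
image of x^2: 2x^2 + 28x + 74
image of x^3: 2x^3 + 42x^2 + 222x + 374
the matrix is upper triangular; its diagonal is (2, 2, 2, 2)
for a triangular matrix the eigenvalues are the diagonal entries, with algebraic multiplicity their repetition count

λ = 2 (multiplicity 4)


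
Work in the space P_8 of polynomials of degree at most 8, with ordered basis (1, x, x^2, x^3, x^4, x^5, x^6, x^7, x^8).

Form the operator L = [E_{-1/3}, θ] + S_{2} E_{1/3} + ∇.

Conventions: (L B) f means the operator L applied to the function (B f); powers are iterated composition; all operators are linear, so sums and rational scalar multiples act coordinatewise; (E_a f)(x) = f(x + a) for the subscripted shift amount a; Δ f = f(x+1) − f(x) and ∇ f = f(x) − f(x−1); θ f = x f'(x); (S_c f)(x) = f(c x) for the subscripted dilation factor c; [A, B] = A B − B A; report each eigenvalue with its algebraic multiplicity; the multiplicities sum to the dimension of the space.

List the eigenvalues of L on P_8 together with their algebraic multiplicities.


image of 1: 1
image of x: 2x + 1
image of x^2: 4x^2 + (8/3)x - 2/3
image of x^3: 8x^3 + 6x^2 - (5/3)x + 25/27
image of x^4: 16x^4 + (40/3)x^3 - 2x^2 + (104/27)x - 76/81
image of x^5: 32x^5 + 30x^4 + (10/9)x^3 + (280/27)x^2 - (125/27)x + 239/243
image of x^6: 64x^6 + 68x^5 + 15x^4 + (640/27)x^3 - (365/27)x^2 + (160/27)x - 722/729
image of x^7: 128x^7 + 154x^6 + (175/3)x^5 + (1400/27)x^4 - (805/27)x^3 + (1694/81)x^2 - (5047/729)x + 727/729
image of x^8: 256x^8 + (1040/3)x^7 + (532/3)x^6 + (3136/27)x^5 - (4270/81)x^4 + (4592/81)x^3 - (20132/729)x^2 + (17456/2187)x - 728/729
the matrix is upper triangular; its diagonal is (1, 2, 4, 8, 16, 32, 64, 128, 256)
for a triangular matrix the eigenvalues are the diagonal entries, with algebraic multiplicity their repetition count

λ = 1 (multiplicity 1), λ = 2 (multiplicity 1), λ = 4 (multiplicity 1), λ = 8 (multiplicity 1), λ = 16 (multiplicity 1), λ = 32 (multiplicity 1), λ = 64 (multiplicity 1), λ = 128 (multiplicity 1), λ = 256 (multiplicity 1)


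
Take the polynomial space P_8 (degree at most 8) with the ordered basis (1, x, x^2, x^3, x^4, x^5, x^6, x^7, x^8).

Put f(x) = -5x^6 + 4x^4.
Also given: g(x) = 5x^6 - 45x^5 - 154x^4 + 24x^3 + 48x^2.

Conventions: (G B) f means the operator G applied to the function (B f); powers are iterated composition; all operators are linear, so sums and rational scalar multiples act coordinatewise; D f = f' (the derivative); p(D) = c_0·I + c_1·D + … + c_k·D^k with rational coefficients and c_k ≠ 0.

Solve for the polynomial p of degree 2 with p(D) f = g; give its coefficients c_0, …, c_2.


D^0 f = -5x^6 + 4x^4
D^1 f = -30x^5 + 16x^3
D^2 f = -150x^4 + 48x^2
matching coefficients of g against c_0 f + c_1 Df + … from the top degree down determines the c_i
solution: c_0 = -1, c_1 = 3/2, c_2 = 1

c_0 = -1, c_1 = 3/2, c_2 = 1


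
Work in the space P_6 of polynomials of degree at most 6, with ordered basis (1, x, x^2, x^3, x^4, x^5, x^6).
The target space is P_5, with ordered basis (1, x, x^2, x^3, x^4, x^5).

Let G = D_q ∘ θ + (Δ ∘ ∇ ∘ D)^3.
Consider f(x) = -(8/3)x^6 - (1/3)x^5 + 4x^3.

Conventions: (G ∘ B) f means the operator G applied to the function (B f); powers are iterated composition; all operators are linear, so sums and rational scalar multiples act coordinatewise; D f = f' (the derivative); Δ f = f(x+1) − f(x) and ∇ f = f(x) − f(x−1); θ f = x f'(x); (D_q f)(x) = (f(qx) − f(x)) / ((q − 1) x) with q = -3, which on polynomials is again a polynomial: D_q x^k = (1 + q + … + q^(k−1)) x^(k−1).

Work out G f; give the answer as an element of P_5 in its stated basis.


g(x) = 2912x^5 - (305/3)x^4 + 84x^2

θ f = -16x^6 - (5/3)x^5 + 12x^3
D_q θ f = 2912x^5 - (305/3)x^4 + 84x^2
D f = -16x^5 - (5/3)x^4 + 12x^2
∇ D f = -80x^4 + (460/3)x^3 - 150x^2 + (292/3)x - 79/3
Δ ∇ D f = -320x^3 - 20x^2 - 160x + 62/3
D (Δ ∘ ∇ ∘ D) f = -960x^2 - 40x - 160
∇ D (Δ ∘ ∇ ∘ D) f = -1920x + 920
Δ ∇ D (Δ ∘ ∇ ∘ D) f = -1920
D (Δ ∘ ∇ ∘ D) (Δ ∘ ∇ ∘ D) f = 0
∇ D (Δ ∘ ∇ ∘ D) (Δ ∘ ∇ ∘ D) f = 0
Δ ∇ D (Δ ∘ ∇ ∘ D) (Δ ∘ ∇ ∘ D) f = 0
(D_q ∘ θ + (Δ ∘ ∇ ∘ D)^3) f = 2912x^5 - (305/3)x^4 + 84x^2


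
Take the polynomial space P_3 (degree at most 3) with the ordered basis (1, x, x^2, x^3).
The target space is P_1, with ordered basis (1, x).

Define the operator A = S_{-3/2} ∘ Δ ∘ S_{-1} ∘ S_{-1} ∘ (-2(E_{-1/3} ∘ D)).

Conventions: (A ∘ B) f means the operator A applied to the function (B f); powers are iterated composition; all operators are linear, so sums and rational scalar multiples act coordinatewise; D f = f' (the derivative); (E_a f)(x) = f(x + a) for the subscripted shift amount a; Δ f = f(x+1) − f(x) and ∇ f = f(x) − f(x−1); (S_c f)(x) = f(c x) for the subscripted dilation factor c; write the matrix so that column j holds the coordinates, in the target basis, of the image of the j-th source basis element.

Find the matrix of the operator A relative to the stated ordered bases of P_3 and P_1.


image of 1: 0
image of x: 0
image of x^2: -4
image of x^3: 18x - 2
each image's coordinates form column j of the matrix

the matrix is [[0, 0, -4, -2]; [0, 0, 0, 18]] (rows listed top to bottom)


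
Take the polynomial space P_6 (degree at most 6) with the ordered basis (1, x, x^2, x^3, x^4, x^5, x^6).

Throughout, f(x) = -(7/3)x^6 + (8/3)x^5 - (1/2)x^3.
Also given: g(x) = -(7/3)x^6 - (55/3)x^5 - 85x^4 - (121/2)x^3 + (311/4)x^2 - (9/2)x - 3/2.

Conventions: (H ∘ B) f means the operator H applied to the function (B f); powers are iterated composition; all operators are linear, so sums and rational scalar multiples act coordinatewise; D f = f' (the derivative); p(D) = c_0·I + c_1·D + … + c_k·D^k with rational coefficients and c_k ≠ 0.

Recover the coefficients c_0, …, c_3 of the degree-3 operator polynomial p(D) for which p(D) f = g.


c_0 = 1, c_1 = 3/2, c_2 = 3/2, c_3 = 1/2

D^0 f = -(7/3)x^6 + (8/3)x^5 - (1/2)x^3
D^1 f = -14x^5 + (40/3)x^4 - (3/2)x^2
D^2 f = -70x^4 + (160/3)x^3 - 3x
D^3 f = -280x^3 + 160x^2 - 3
matching coefficients of g against c_0 f + c_1 Df + … from the top degree down determines the c_i
solution: c_0 = 1, c_1 = 3/2, c_2 = 3/2, c_3 = 1/2


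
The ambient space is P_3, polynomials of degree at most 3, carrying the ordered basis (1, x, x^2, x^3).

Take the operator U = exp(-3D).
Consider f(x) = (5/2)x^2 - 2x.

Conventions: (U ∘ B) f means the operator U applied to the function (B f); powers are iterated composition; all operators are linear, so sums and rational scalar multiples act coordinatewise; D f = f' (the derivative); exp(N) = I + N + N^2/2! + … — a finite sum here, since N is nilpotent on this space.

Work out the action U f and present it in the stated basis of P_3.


order-1 term: -15x + 6
order-2 term: 45/2
the series for exp(-3D) f terminates at order 2
exp(-3D) f = (5/2)x^2 - 17x + 57/2

the result is g(x) = (5/2)x^2 - 17x + 57/2


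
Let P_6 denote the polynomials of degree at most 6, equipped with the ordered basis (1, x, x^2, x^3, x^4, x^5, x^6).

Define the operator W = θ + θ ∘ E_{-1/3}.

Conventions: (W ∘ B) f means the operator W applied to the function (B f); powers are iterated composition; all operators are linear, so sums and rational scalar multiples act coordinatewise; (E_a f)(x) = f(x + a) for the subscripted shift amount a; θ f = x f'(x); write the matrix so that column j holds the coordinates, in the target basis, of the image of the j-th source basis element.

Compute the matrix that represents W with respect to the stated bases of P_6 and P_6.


the matrix is [[0, 0, 0, 0, 0, 0, 0]; [0, 2, -2/3, 1/3, -4/27, 5/81, -2/81]; [0, 0, 4, -2, 4/3, -20/27, 10/27]; [0, 0, 0, 6, -4, 10/3, -20/9]; [0, 0, 0, 0, 8, -20/3, 20/3]; [0, 0, 0, 0, 0, 10, -10]; [0, 0, 0, 0, 0, 0, 12]] (rows listed top to bottom)

image of 1: 0
image of x: 2x
image of x^2: 4x^2 - (2/3)x
image of x^3: 6x^3 - 2x^2 + (1/3)x
image of x^4: 8x^4 - 4x^3 + (4/3)x^2 - (4/27)x
image of x^5: 10x^5 - (20/3)x^4 + (10/3)x^3 - (20/27)x^2 + (5/81)x
image of x^6: 12x^6 - 10x^5 + (20/3)x^4 - (20/9)x^3 + (10/27)x^2 - (2/81)x
each image's coordinates form column j of the matrix
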